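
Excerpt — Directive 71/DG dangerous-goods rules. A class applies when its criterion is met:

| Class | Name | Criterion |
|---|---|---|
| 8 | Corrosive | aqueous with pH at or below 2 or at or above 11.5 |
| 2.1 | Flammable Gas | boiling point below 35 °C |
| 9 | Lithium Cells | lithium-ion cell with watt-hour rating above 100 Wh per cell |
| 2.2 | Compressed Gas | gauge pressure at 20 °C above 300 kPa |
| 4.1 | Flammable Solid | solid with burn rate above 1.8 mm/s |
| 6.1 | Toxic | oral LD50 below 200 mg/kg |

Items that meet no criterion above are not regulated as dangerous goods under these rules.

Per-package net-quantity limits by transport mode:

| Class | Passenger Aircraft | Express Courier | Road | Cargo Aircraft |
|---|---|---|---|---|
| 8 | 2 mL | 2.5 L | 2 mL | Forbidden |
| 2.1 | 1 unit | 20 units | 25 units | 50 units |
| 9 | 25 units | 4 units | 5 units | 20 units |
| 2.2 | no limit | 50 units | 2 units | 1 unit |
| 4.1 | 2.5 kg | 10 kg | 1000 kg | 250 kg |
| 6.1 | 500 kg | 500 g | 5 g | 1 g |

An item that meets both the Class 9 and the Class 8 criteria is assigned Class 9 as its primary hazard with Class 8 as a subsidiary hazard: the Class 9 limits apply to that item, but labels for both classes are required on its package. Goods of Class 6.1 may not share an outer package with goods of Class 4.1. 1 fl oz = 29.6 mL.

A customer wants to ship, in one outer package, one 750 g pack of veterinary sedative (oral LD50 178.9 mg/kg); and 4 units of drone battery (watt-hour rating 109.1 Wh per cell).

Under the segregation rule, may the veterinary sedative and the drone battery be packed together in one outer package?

Yes

The veterinary sedative has oral LD50 178.9 mg/kg, which is < 200 mg/kg, so it is Class 6.1 (Toxic).
With watt-hour rating 109.1 Wh per cell (> 100 Wh per cell), the drone battery falls in Class 9.
No segregation rule bars Class 6.1 with Class 9.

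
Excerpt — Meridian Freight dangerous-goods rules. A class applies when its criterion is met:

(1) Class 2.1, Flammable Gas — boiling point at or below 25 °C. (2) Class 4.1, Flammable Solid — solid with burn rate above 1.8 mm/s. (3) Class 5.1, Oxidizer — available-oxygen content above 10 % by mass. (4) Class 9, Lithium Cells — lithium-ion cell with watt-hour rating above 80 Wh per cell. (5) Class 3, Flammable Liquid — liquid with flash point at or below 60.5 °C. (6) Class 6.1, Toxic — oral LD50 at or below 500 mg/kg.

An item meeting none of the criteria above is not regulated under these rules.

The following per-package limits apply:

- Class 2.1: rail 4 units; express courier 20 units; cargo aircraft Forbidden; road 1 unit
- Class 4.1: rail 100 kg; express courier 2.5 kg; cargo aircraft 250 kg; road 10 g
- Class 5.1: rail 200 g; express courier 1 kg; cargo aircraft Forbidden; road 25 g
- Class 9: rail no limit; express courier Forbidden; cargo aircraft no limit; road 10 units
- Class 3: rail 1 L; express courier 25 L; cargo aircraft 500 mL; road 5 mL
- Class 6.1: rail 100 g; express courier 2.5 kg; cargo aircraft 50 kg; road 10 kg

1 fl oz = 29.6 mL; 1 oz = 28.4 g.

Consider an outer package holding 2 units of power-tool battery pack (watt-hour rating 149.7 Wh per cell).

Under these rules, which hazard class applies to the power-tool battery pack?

With watt-hour rating 149.7 Wh per cell (> 80 Wh per cell), the power-tool battery pack falls in Class 9.

Class 9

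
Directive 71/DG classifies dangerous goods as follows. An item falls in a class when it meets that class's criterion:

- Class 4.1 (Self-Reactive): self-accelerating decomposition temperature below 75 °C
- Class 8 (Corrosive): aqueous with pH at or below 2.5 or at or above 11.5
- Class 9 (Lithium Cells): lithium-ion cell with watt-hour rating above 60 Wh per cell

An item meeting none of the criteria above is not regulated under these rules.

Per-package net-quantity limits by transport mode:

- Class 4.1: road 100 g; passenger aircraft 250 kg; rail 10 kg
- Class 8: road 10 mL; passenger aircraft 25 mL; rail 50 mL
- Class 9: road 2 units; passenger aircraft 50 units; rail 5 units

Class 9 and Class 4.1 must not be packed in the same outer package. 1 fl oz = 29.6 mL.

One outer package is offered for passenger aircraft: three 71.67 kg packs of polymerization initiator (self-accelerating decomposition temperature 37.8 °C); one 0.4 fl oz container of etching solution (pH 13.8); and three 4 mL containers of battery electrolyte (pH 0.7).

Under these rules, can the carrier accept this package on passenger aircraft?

With self-accelerating decomposition temperature 37.8 °C (< 75 °C), the polymerization initiator falls in Class 4.1.
pH 13.8 meets the Class 8 criterion (Corrosive), so the etching solution is Class 8.
pH 0.7 meets the Class 8 criterion (Corrosive), so the battery electrolyte is Class 8.
Total Class 8: (one 0.4 fl oz container = 11.84 mL) + (three 4 mL containers = 12 mL) = 23.84 mL.
That is within the Class 8 passenger aircraft limit of 25 mL.
Class 4.1 quantity: three 71.67 kg packs = 215.01 kg.
215.01 kg is within the passenger aircraft limit of 250 kg for Class 4.1.
The segregation rule (Class 9 with Class 4.1) does not apply to Class 8 with Class 4.1.
Every hazard class is within its passenger aircraft limit and no segregation rule is violated.

Yes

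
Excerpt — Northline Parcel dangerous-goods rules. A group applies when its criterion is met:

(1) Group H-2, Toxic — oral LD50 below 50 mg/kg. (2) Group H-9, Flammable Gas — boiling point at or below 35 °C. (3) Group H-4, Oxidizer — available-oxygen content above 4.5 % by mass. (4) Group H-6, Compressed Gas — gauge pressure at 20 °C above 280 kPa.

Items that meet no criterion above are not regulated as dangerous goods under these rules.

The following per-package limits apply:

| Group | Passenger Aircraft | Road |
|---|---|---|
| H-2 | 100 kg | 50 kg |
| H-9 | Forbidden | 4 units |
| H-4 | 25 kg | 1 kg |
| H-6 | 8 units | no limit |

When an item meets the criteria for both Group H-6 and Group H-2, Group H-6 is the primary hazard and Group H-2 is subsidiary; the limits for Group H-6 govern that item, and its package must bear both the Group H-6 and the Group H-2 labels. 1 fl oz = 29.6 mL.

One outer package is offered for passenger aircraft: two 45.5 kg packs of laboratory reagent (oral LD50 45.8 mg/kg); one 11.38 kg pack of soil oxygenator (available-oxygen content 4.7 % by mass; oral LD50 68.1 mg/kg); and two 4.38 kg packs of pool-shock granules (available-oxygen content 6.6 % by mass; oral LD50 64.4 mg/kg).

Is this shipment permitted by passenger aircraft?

Oral LD50 45.8 mg/kg meets the Group H-2 criterion (Toxic), so the laboratory reagent is Group H-2.
The soil oxygenator has available-oxygen content 4.7 % by mass, which is > 4.5 % by mass, so it is Group H-4 (Oxidizer).
Pool-shock granules: available-oxygen content 6.6 % by mass > 4.5 % by mass → Group H-4 (Oxidizer).
Group H-2 quantity: two 45.5 kg packs = 91 kg.
91 kg is within the passenger aircraft limit of 100 kg for Group H-2.
Total Group H-4: 11.38 kg + (two 4.38 kg packs = 8.76 kg) = 20.14 kg.
20.14 kg is within the passenger aircraft limit of 25 kg for Group H-4.
Every hazard group is within its passenger aircraft limit and no segregation rule is violated.

Yes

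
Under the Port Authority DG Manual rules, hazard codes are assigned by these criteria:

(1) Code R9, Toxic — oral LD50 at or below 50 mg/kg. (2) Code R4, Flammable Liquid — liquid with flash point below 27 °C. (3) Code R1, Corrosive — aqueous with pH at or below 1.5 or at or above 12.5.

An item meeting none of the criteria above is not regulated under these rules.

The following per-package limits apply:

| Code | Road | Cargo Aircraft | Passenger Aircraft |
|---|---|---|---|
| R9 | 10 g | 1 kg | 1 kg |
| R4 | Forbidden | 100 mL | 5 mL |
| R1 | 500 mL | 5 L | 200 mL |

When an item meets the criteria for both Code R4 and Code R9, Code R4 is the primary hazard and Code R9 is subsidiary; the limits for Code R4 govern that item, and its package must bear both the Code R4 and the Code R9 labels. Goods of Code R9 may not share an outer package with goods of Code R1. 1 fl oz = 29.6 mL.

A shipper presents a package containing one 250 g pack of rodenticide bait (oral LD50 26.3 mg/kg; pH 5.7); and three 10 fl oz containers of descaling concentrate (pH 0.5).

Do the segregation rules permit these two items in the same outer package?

The rodenticide bait has oral LD50 26.3 mg/kg, which is ≤ 50 mg/kg, so it is Code R9 (Toxic).
With pH 0.5 (≤ 1.5), the descaling concentrate falls in Code R1.
Code R9 and Code R1 may not share an outer package.

No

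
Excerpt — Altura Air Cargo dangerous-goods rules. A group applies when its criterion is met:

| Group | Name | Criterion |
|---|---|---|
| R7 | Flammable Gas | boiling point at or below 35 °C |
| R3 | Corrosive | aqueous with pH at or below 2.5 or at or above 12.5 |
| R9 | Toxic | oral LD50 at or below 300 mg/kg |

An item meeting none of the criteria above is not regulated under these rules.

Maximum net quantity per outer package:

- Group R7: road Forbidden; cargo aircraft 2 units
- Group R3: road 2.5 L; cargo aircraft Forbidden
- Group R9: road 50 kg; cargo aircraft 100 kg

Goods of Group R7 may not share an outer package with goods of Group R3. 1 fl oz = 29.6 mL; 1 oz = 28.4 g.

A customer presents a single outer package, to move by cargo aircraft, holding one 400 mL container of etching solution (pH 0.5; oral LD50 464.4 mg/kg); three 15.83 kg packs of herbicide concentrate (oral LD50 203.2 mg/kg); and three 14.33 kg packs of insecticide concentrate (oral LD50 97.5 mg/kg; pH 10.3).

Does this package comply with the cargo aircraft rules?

No

pH 0.5 meets the Group R3 criterion (Corrosive), so the etching solution is Group R3.
Oral LD50 203.2 mg/kg meets the Group R9 criterion (Toxic), so the herbicide concentrate is Group R9.
Oral LD50 97.5 mg/kg meets the Group R9 criterion (Toxic), so the insecticide concentrate is Group R9.
Group R3 quantity: 400 mL.
By cargo aircraft, Group R3 is Forbidden regardless of quantity.
Total Group R9: (three 15.83 kg packs = 47.49 kg) + (three 14.33 kg packs = 42.99 kg) = 90.48 kg.
90.48 kg ≤ 100 kg (cargo aircraft limit, Group R9) — within limit.
The segregation rule (Group R7 with Group R3) does not apply to Group R3 with Group R9.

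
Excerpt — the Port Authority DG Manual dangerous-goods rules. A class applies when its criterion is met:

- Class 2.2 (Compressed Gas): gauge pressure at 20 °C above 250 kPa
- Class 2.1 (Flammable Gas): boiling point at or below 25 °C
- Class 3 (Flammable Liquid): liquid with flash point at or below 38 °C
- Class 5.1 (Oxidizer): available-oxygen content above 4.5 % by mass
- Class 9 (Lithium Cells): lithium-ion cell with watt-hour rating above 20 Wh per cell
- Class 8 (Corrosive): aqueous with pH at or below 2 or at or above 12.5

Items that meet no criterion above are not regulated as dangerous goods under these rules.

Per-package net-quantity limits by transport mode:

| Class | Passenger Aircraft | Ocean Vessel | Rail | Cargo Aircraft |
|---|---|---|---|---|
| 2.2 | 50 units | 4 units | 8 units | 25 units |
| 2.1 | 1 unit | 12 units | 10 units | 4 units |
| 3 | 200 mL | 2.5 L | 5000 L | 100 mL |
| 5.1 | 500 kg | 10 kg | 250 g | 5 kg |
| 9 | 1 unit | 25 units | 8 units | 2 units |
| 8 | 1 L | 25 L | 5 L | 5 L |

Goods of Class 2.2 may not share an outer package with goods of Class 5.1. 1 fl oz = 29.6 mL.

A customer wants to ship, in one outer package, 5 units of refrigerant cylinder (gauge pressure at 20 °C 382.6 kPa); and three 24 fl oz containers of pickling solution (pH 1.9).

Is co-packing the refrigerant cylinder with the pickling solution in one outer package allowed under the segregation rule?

Yes

The refrigerant cylinder has gauge pressure at 20 °C 382.6 kPa, which is > 250 kPa, so it is Class 2.2 (Compressed Gas).
pH 1.9 meets the Class 8 criterion (Corrosive), so the pickling solution is Class 8.
No segregation rule bars Class 2.2 with Class 8.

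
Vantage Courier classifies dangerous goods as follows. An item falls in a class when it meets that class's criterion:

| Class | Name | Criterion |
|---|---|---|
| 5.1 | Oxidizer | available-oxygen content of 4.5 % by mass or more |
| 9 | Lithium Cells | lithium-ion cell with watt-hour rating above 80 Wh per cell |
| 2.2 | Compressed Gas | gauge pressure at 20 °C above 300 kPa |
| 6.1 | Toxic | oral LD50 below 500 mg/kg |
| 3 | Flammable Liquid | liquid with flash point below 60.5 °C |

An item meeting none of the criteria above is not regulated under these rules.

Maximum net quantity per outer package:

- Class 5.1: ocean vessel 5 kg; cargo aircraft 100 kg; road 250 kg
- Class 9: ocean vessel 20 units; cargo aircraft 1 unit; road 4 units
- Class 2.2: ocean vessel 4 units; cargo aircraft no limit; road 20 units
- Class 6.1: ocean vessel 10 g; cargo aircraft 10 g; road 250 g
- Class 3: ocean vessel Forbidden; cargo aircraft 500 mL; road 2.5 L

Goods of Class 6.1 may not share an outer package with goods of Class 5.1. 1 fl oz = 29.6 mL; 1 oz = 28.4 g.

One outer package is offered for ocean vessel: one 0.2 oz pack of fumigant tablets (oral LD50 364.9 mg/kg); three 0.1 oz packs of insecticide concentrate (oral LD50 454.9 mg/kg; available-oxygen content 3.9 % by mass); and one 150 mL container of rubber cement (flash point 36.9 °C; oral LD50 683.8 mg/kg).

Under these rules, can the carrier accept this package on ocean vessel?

No

Oral LD50 364.9 mg/kg meets the Class 6.1 criterion (Toxic), so the fumigant tablets are Class 6.1.
The insecticide concentrate has oral LD50 454.9 mg/kg, which is < 500 mg/kg, so it is Class 6.1 (Toxic).
The rubber cement has flash point 36.9 °C, which is < 60.5 °C, so it is Class 3 (Flammable Liquid).
Total Class 6.1: (one 0.2 oz pack = 5.68 g) + (three 0.1 oz packs = 8.52 g) = 14.2 g.
That exceeds the Class 6.1 ocean vessel limit of 10 g.
Class 3 quantity: 150 mL.
Class 3 is Forbidden by ocean vessel.
The segregation rule (Class 6.1 with Class 5.1) does not apply to Class 6.1 with Class 3.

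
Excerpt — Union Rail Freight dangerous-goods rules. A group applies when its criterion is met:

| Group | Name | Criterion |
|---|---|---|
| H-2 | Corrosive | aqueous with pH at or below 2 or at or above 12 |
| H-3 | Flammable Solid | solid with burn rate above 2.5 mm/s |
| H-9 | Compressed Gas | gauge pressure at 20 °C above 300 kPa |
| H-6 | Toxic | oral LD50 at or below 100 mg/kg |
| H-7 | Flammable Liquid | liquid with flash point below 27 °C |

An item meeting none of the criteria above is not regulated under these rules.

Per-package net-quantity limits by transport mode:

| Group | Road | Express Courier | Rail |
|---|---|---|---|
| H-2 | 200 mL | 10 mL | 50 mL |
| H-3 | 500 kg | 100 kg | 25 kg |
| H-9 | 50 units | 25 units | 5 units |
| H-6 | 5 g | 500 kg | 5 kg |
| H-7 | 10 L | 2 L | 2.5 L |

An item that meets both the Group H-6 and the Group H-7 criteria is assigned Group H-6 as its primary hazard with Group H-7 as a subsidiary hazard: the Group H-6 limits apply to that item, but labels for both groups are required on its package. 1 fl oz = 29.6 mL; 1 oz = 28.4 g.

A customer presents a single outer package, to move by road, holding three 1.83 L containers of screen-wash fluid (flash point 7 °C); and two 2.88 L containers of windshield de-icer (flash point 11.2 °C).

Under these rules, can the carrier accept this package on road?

No

The screen-wash fluid has flash point 7 °C, which is < 27 °C, so it is Group H-7 (Flammable Liquid).
The windshield de-icer has flash point 11.2 °C, which is < 27 °C, so it is Group H-7 (Flammable Liquid).
Group H-7 net quantity: (three 1.83 L containers = 5.49 L) + (two 2.88 L containers = 5.76 L) = 11.25 L.
11.25 L exceeds the road limit of 10 L for Group H-7.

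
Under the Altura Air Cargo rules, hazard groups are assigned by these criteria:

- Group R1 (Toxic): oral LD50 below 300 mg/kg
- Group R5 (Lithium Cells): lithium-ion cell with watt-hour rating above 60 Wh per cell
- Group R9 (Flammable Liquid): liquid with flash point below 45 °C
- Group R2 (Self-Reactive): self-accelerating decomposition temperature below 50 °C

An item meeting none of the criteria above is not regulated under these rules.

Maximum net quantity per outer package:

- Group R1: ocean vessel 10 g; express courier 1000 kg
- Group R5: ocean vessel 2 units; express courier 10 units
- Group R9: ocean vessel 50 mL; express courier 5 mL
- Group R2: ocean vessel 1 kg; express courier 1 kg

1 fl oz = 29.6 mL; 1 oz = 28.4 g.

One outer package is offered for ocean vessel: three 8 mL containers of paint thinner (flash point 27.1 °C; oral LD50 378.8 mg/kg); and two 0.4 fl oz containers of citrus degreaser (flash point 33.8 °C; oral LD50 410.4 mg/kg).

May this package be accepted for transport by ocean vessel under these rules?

Paint thinner: flash point 27.1 °C < 45 °C → Group R9 (Flammable Liquid).
The citrus degreaser has flash point 33.8 °C, which is < 45 °C, so it is Group R9 (Flammable Liquid).
Total Group R9: (three 8 mL containers = 24 mL) + (two 0.4 fl oz containers = 23.68 mL) = 47.68 mL.
47.68 mL ≤ 50 mL (ocean vessel limit, Group R9) — within limit.

Yes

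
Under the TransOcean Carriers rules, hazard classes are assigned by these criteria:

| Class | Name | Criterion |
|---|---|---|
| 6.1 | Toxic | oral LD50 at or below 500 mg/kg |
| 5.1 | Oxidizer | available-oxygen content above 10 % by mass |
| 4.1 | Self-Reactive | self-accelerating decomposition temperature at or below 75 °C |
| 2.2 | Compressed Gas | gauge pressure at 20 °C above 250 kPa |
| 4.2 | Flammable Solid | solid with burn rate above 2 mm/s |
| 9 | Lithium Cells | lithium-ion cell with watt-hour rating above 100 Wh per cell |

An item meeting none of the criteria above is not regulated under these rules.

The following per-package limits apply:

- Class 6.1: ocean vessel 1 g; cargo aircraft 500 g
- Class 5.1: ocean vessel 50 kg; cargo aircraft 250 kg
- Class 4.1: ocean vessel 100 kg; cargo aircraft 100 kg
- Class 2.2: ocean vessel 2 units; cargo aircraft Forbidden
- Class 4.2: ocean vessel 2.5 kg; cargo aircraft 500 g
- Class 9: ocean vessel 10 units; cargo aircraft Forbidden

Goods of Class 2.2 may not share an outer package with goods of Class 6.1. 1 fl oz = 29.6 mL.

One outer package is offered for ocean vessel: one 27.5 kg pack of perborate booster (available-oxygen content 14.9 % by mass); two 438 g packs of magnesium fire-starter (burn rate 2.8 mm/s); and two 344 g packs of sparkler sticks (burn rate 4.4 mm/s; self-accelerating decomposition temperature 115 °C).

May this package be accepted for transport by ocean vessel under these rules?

Yes

The perborate booster has available-oxygen content 14.9 % by mass, which is > 10 % by mass, so it is Class 5.1 (Oxidizer).
With burn rate 2.8 mm/s (> 2 mm/s), the magnesium fire-starter falls in Class 4.2.
With burn rate 4.4 mm/s (> 2 mm/s), the sparkler sticks fall in Class 4.2.
Class 4.2 net quantity: (two 438 g packs = 876 g) + (two 344 g packs = 688 g) = 1.564 kg.
1.564 kg is within the ocean vessel limit of 2.5 kg for Class 4.2.
Class 5.1 quantity: 27.5 kg.
That is within the Class 5.1 ocean vessel limit of 50 kg.
The segregation rule (Class 2.2 with Class 6.1) does not apply to Class 4.2 with Class 5.1.
Every hazard class is within its ocean vessel limit and no segregation rule is violated.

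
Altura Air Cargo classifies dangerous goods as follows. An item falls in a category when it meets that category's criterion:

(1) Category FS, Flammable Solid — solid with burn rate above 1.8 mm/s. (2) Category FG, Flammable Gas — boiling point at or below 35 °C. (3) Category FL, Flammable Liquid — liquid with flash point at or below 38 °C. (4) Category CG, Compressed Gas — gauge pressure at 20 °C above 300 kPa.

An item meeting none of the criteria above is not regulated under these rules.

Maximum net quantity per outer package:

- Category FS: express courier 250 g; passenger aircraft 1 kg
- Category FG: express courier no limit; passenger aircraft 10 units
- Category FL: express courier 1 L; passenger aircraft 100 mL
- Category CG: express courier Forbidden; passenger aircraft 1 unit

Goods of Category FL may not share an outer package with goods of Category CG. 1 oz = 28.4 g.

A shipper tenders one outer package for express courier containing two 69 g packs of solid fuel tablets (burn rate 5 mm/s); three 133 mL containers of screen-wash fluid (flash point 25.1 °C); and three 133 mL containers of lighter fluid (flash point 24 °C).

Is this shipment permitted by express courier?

Yes

Burn rate 5 mm/s meets the Category FS criterion (Flammable Solid), so the solid fuel tablets are Category FS.
The screen-wash fluid has flash point 25.1 °C, which is ≤ 38 °C, so it is Category FL (Flammable Liquid).
Flash point 24 °C meets the Category FL criterion (Flammable Liquid), so the lighter fluid is Category FL.
Total Category FL: (three 133 mL containers = 399 mL) + (three 133 mL containers = 399 mL) = 798 mL.
798 mL is within the express courier limit of 1 L for Category FL.
Category FS quantity: two 69 g packs = 138 g.
That is within the Category FS express courier limit of 250 g.
The segregation rule (Category FL with Category CG) does not apply to Category FL with Category FS.
Every hazard category is within its express courier limit and no segregation rule is violated.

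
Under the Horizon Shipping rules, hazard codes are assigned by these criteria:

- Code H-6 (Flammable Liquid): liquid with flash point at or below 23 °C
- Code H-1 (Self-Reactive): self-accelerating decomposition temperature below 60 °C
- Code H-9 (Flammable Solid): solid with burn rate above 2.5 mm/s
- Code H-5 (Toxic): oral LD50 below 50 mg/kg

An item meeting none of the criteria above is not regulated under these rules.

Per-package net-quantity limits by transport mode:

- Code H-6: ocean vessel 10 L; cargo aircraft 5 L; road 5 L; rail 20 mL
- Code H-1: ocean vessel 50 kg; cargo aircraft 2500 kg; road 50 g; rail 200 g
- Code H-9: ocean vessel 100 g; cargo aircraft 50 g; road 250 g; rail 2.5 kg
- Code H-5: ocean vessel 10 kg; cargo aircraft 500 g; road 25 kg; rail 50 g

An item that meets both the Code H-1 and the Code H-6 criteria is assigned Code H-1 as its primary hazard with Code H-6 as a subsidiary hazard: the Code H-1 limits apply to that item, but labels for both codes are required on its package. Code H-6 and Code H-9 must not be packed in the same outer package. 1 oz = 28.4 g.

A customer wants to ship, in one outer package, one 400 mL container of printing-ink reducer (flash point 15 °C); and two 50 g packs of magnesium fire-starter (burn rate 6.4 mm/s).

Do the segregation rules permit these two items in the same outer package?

No

Printing-ink reducer: flash point 15 °C ≤ 23 °C → Code H-6 (Flammable Liquid).
Magnesium fire-starter: burn rate 6.4 mm/s > 2.5 mm/s → Code H-9 (Flammable Solid).
Code H-6 and Code H-9 may not share an outer package.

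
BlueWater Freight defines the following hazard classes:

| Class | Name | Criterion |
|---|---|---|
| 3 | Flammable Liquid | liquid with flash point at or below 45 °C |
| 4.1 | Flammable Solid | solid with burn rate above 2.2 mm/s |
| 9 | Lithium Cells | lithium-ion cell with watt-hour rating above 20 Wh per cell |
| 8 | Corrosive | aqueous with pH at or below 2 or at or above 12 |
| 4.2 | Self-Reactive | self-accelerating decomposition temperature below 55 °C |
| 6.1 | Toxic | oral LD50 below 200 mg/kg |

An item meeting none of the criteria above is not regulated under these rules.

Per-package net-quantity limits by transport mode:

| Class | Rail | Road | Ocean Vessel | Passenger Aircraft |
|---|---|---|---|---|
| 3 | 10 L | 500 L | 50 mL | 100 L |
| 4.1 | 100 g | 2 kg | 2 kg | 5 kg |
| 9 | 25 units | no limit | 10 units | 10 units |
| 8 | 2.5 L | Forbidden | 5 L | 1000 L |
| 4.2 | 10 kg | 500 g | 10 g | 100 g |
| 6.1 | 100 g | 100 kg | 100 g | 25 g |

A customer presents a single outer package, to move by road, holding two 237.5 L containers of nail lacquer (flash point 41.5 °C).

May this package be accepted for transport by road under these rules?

Nail lacquer: flash point 41.5 °C ≤ 45 °C → Class 3 (Flammable Liquid).
Class 3 quantity: two 237.5 L containers = 475 L.
475 L ≤ 500 L (road limit, Class 3) — within limit.

Yes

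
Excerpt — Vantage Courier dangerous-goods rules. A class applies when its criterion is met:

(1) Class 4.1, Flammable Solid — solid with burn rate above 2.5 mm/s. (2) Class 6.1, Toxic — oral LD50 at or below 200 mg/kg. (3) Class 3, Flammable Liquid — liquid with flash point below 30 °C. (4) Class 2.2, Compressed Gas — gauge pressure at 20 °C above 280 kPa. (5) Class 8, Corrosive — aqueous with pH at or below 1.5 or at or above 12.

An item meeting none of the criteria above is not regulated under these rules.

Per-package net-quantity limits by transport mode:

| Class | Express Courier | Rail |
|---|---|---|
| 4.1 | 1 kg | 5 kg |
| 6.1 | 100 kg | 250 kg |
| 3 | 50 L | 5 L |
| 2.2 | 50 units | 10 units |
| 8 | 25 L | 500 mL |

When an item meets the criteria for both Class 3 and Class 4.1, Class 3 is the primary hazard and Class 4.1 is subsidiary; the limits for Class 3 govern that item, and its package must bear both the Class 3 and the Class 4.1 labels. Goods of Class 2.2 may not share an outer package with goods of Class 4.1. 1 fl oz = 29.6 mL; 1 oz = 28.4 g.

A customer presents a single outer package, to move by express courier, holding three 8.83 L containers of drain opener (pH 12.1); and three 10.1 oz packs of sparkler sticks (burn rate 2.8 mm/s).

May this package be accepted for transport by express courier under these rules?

No

With pH 12.1 (≥ 12), the drain opener falls in Class 8.
The sparkler sticks have burn rate 2.8 mm/s, which is > 2.5 mm/s, so they are Class 4.1 (Flammable Solid).
Class 8 quantity: three 8.83 L containers = 26.49 L.
26.49 L exceeds the express courier limit of 25 L for Class 8.
Class 4.1 quantity: three 10.1 oz packs = 860.52 g.
860.52 g is within the express courier limit of 1 kg for Class 4.1.
The segregation rule (Class 2.2 with Class 4.1) does not apply to Class 8 with Class 4.1.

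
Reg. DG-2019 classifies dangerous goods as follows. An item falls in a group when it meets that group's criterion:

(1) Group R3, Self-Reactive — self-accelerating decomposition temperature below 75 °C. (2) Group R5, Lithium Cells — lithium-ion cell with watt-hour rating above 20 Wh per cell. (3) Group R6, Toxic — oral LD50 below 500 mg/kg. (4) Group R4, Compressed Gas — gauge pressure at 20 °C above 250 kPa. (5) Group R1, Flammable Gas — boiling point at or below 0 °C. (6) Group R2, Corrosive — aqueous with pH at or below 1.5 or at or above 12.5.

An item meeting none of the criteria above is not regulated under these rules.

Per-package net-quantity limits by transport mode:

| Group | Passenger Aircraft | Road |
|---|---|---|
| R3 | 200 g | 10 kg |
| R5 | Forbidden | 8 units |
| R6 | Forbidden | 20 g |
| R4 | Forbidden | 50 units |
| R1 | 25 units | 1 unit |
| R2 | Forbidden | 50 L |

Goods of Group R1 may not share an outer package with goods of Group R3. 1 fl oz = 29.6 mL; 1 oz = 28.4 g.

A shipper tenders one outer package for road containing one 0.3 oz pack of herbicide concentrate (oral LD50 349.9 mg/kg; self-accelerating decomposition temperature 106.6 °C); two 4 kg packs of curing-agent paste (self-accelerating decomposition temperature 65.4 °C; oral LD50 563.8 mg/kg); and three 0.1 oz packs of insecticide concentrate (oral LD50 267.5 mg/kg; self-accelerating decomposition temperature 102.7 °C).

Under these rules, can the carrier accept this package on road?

Yes

Oral LD50 349.9 mg/kg meets the Group R6 criterion (Toxic), so the herbicide concentrate is Group R6.
With self-accelerating decomposition temperature 65.4 °C (< 75 °C), the curing-agent paste falls in Group R3.
With oral LD50 267.5 mg/kg (< 500 mg/kg), the insecticide concentrate falls in Group R6.
Total Group R6: (one 0.3 oz pack = 8.52 g) + (three 0.1 oz packs = 8.52 g) = 17.04 g.
That is within the Group R6 road limit of 20 g.
Group R3 quantity: two 4 kg packs = 8 kg.
8 kg is within the road limit of 10 kg for Group R3.
The segregation rule (Group R1 with Group R3) does not apply to Group R6 with Group R3.
Every hazard group is within its road limit and no segregation rule is violated.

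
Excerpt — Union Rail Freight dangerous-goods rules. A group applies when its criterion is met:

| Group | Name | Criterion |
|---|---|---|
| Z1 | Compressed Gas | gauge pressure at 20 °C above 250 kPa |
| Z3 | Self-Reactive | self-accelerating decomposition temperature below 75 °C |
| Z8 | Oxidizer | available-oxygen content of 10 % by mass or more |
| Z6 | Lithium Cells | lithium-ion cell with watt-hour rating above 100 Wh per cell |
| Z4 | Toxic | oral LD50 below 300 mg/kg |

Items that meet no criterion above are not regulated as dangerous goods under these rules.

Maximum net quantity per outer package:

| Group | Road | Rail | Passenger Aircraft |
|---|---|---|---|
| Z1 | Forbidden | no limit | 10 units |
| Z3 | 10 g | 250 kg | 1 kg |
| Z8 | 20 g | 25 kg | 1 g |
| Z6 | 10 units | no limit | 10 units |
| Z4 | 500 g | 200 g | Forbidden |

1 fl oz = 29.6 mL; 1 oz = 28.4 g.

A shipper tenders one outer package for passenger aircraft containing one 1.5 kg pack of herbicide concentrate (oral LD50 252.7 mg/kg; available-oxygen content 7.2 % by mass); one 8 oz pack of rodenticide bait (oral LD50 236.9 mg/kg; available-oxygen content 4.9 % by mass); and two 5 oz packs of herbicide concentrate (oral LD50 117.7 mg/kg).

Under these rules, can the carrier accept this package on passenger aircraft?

The herbicide concentrate has oral LD50 252.7 mg/kg, which is < 300 mg/kg, so it is Group Z4 (Toxic).
The rodenticide bait has oral LD50 236.9 mg/kg, which is < 300 mg/kg, so it is Group Z4 (Toxic).
Oral LD50 117.7 mg/kg meets the Group Z4 criterion (Toxic), so the herbicide concentrate is Group Z4.
Group Z4 net quantity: 1.5 kg + (one 8 oz pack = 227.2 g) + (two 5 oz packs = 284 g) = 2011.2 g.
By passenger aircraft, Group Z4 is Forbidden regardless of quantity.

No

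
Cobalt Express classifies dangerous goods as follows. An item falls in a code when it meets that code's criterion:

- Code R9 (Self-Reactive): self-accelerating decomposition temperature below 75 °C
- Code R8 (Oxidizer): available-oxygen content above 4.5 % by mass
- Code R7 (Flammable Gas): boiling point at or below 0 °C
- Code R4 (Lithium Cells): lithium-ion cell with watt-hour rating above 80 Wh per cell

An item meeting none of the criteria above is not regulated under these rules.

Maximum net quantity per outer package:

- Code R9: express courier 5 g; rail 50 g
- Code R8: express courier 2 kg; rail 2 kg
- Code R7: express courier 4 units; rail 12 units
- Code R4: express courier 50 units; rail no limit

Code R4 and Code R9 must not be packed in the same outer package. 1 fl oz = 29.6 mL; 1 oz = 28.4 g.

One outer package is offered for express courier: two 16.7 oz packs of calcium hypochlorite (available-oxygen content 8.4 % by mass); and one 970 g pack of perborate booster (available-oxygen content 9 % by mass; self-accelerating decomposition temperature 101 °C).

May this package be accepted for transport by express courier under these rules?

With available-oxygen content 8.4 % by mass (> 4.5 % by mass), the calcium hypochlorite falls in Code R8.
With available-oxygen content 9 % by mass (> 4.5 % by mass), the perborate booster falls in Code R8.
Code R8 net quantity: (two 16.7 oz packs = 948.56 g) + 970 g = 1918.56 g.
1918.56 g ≤ 2 kg (express courier limit, Code R8) — within limit.

Yes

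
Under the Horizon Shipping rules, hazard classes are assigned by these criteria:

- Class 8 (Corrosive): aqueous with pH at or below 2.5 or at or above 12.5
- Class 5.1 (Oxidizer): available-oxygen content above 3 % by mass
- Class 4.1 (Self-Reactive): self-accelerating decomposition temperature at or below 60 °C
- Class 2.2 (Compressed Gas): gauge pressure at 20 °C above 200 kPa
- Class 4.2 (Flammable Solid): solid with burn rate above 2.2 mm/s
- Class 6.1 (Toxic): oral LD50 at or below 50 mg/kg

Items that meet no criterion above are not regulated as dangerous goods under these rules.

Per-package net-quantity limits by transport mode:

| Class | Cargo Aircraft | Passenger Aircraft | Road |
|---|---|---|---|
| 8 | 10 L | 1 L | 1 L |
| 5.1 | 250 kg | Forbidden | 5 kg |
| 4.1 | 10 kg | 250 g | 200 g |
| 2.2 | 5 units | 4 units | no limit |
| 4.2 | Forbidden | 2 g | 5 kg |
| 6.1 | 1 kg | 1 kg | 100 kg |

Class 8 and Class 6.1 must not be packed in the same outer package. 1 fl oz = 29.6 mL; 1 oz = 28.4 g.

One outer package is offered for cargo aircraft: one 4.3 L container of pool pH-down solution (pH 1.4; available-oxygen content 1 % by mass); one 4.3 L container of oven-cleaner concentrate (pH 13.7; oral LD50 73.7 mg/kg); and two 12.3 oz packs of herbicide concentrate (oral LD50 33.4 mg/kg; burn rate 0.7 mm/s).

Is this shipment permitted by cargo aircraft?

No

pH 1.4 meets the Class 8 criterion (Corrosive), so the pool pH-down solution is Class 8.
pH 13.7 meets the Class 8 criterion (Corrosive), so the oven-cleaner concentrate is Class 8.
The herbicide concentrate has oral LD50 33.4 mg/kg, which is ≤ 50 mg/kg, so it is Class 6.1 (Toxic).
Total Class 8: 4.3 L + 4.3 L = 8.6 L.
That is within the Class 8 cargo aircraft limit of 10 L.
Class 6.1 quantity: two 12.3 oz packs = 698.64 g.
That is within the Class 6.1 cargo aircraft limit of 1 kg.
Class 8 and Class 6.1 may not share an outer package.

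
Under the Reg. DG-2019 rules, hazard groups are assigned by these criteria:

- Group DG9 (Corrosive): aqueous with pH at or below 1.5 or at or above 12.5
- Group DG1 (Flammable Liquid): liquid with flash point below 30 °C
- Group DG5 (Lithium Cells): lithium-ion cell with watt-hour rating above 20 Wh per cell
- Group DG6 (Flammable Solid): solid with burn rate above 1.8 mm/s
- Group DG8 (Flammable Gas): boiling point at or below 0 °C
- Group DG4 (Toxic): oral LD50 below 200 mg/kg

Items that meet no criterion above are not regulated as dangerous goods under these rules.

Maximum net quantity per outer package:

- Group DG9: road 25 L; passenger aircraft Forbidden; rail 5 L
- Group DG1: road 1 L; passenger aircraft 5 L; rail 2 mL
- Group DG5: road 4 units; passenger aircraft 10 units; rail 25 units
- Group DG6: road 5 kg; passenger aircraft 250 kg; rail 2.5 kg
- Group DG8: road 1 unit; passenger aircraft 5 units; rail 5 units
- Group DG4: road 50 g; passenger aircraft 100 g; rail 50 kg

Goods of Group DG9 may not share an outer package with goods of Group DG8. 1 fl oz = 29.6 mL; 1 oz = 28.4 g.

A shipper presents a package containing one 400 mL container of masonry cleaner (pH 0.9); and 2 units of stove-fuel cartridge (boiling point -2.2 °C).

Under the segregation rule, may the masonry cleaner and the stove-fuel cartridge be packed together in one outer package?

No

The masonry cleaner has pH 0.9, which is ≤ 1.5, so it is Group DG9 (Corrosive).
Boiling point -2.2 °C meets the Group DG8 criterion (Flammable Gas), so the stove-fuel cartridge is Group DG8.
Group DG9 and Group DG8 may not share an outer package.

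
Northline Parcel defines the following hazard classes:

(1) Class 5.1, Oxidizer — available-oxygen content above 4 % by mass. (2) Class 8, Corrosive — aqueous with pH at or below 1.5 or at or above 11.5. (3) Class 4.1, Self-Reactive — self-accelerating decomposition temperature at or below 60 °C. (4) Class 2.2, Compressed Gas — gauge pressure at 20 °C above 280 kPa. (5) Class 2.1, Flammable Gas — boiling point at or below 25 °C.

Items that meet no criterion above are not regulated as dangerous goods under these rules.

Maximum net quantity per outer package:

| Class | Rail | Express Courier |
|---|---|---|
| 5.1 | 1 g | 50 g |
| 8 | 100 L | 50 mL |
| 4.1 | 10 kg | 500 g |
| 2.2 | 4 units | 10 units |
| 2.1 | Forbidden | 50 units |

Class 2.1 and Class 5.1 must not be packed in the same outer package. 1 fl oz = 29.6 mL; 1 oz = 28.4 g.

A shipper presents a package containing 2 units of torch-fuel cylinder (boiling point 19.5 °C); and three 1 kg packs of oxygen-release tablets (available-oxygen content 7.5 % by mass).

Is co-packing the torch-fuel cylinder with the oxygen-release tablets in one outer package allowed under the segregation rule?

Torch-fuel cylinder: boiling point 19.5 °C ≤ 25 °C → Class 2.1 (Flammable Gas).
Available-oxygen content 7.5 % by mass meets the Class 5.1 criterion (Oxidizer), so the oxygen-release tablets are Class 5.1.
Class 2.1 and Class 5.1 may not share an outer package.

No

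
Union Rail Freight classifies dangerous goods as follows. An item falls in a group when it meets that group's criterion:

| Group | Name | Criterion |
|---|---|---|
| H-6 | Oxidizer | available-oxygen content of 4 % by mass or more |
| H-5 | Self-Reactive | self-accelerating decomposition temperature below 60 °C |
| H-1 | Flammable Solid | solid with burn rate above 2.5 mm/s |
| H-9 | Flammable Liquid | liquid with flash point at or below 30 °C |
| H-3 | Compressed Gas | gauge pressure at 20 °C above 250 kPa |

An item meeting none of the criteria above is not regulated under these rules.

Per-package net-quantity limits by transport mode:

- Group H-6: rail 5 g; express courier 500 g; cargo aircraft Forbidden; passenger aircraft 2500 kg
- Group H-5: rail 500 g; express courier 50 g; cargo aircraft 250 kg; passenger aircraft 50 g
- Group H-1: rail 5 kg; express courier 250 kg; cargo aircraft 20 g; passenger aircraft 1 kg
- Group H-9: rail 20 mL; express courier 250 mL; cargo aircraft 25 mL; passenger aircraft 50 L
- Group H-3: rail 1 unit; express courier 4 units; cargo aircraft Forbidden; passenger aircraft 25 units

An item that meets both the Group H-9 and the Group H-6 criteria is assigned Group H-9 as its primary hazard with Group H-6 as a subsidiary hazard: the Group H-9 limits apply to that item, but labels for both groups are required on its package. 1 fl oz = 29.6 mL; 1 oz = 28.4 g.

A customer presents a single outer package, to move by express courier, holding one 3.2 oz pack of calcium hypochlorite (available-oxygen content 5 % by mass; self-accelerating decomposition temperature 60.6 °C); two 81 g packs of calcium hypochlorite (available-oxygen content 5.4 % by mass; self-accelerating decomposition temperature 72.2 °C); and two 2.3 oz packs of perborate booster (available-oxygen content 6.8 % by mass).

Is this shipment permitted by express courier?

Available-oxygen content 5 % by mass meets the Group H-6 criterion (Oxidizer), so the calcium hypochlorite is Group H-6.
Available-oxygen content 5.4 % by mass meets the Group H-6 criterion (Oxidizer), so the calcium hypochlorite is Group H-6.
With available-oxygen content 6.8 % by mass (≥ 4 % by mass), the perborate booster falls in Group H-6.
Group H-6 net quantity: (one 3.2 oz pack = 90.88 g) + (two 81 g packs = 162 g) + (two 2.3 oz packs = 130.64 g) = 383.52 g.
That is within the Group H-6 express courier limit of 500 g.

Yes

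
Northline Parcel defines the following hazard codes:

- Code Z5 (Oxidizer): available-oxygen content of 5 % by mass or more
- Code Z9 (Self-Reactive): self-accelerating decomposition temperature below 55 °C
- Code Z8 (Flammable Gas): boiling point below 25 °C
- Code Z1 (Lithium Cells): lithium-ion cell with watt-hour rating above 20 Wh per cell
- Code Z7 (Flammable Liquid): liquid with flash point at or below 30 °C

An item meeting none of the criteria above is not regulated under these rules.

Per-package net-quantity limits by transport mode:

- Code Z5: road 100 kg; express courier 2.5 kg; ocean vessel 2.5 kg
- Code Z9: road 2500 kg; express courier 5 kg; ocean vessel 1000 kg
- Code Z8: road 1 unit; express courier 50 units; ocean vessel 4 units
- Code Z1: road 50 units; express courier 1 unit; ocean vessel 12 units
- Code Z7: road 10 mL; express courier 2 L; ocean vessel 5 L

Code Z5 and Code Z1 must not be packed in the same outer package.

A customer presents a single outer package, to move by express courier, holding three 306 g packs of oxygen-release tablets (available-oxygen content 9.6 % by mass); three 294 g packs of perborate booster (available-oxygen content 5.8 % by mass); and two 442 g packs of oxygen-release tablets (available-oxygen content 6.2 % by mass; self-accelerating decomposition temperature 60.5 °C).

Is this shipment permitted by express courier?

Oxygen-release tablets: available-oxygen content 9.6 % by mass ≥ 5 % by mass → Code Z5 (Oxidizer).
The perborate booster has available-oxygen content 5.8 % by mass, which is ≥ 5 % by mass, so it is Code Z5 (Oxidizer).
Oxygen-release tablets: available-oxygen content 6.2 % by mass ≥ 5 % by mass → Code Z5 (Oxidizer).
Total Code Z5: (three 306 g packs = 918 g) + (three 294 g packs = 882 g) + (two 442 g packs = 884 g) = 2.684 kg.
That exceeds the Code Z5 express courier limit of 2.5 kg.

No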